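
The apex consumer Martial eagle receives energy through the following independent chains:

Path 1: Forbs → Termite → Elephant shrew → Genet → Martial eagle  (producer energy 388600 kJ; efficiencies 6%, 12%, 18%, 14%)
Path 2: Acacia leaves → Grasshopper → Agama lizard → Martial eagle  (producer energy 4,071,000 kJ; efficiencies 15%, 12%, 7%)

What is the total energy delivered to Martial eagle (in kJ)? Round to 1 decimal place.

Path 1: 388600 × 0.06 × 0.12 × 0.18 × 0.14 = 70.507584 kJ
Path 2: 4071000 × 0.15 × 0.12 × 0.07 = 5129.46 kJ
Total at Martial eagle: 70.507584 + 5129.46 = 5199.967584 kJ

5200.0 kJ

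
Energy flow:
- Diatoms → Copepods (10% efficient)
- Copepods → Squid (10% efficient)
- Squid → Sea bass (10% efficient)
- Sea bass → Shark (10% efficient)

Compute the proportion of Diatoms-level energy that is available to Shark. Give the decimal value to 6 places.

0.000100

Product of link efficiencies: 0.1 × 0.1 × 0.1 × 0.1 = 0.0001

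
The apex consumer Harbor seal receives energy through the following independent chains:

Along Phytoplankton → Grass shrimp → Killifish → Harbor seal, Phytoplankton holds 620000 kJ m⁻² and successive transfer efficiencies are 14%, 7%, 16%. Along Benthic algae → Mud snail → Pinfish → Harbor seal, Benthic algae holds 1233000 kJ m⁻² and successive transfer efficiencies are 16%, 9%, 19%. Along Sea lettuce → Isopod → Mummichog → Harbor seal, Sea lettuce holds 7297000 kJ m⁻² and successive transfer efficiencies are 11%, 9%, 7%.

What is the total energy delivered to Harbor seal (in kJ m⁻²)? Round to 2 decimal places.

9402.47 kJ m⁻²

Via Phytoplankton: 620000 × 0.14 × 0.07 × 0.16 = 972.16 kJ m⁻²
Via Benthic algae: 1233000 × 0.16 × 0.09 × 0.19 = 3373.488 kJ m⁻²
Via Sea lettuce: 7297000 × 0.11 × 0.09 × 0.07 = 5056.821 kJ m⁻²
Total at Harbor seal: 972.16 + 3373.488 + 5056.821 = 9402.469 kJ m⁻²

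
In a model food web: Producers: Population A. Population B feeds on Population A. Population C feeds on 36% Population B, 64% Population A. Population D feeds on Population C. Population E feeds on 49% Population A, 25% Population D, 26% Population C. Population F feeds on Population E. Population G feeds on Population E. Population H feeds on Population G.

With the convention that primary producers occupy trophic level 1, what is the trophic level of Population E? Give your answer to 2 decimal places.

Population B: 1 + 1 = 2
Population C: 1 + (0.36×2 + 0.64×1) = 2.36
Population D: 1 + 2.36 = 3.36
Population E: 1 + (0.49×1 + 0.25×3.36 + 0.26×2.36) = 2.9436
Population F: 1 + 2.9436 = 3.9436
Population G: 1 + 2.9436 = 3.9436
Population H: 1 + 3.9436 = 4.9436

2.94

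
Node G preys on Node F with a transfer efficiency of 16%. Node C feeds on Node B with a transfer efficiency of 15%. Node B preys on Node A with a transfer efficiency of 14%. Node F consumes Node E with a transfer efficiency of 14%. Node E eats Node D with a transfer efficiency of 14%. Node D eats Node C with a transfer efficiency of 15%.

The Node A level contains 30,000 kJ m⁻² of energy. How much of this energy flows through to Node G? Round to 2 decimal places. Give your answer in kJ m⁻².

0.30 kJ m⁻²

Node B: 30000 × 0.14 = 4200 kJ m⁻²
Node C: 4200 × 0.15 = 630 kJ m⁻²
Node D: 630 × 0.15 = 94.5 kJ m⁻²
Node E: 94.5 × 0.14 = 13.23 kJ m⁻²
Node F: 13.23 × 0.14 = 1.8522 kJ m⁻²
Node G: 1.8522 × 0.16 = 0.296352 kJ m⁻²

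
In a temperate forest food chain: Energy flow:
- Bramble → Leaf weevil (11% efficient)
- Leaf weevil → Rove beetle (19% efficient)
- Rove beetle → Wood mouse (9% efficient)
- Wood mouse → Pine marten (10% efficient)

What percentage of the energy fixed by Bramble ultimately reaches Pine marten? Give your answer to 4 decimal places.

Product of link efficiencies: 0.11 × 0.19 × 0.09 × 0.1 = 0.0001881
As a percentage: 0.0001881 × 100 = 0.0188%

0.0188%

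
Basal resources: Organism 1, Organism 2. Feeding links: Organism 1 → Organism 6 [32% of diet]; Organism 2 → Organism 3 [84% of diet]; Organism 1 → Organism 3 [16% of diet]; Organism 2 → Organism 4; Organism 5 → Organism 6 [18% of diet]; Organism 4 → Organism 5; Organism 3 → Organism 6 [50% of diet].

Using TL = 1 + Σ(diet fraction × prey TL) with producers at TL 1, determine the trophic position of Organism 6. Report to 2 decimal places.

Organism 3: 1 + (0.16×1 + 0.84×1) = 2
Organism 4: 1 + 1 = 2
Organism 5: 1 + 2 = 3
Organism 6: 1 + (0.5×2 + 0.32×1 + 0.18×3) = 2.86

2.86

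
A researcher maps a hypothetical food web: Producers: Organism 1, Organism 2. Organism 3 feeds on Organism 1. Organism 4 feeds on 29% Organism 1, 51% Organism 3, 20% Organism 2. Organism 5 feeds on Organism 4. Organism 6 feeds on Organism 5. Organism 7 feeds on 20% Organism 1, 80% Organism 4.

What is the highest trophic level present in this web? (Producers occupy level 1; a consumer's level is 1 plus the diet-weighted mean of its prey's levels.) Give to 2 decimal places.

Organism 3: 1 + 1 = 2
Organism 4: 1 + (0.29×1 + 0.51×2 + 0.2×1) = 2.51
Organism 5: 1 + 2.51 = 3.51
Organism 6: 1 + 3.51 = 4.51
Organism 7: 1 + (0.2×1 + 0.8×2.51) = 3.208

4.51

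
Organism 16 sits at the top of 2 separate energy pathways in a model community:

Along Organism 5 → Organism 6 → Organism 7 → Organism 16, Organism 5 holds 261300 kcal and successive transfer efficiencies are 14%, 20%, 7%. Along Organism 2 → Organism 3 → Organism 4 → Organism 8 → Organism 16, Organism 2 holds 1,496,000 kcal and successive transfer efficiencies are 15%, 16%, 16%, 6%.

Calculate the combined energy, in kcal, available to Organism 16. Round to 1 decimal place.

856.8 kcal

Via Organism 5: 261300 × 0.14 × 0.2 × 0.07 = 512.148 kcal
Via Organism 2: 1496000 × 0.15 × 0.16 × 0.16 × 0.06 = 344.6784 kcal
Total at Organism 16: 512.148 + 344.6784 = 856.8264 kcal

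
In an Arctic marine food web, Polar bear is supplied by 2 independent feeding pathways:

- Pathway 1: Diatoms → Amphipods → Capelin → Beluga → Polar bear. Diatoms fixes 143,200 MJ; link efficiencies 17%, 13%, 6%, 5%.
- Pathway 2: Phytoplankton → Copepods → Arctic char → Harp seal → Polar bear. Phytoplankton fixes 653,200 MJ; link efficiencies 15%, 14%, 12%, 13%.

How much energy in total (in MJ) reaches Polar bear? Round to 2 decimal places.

Pathway 1: 143200 × 0.17 × 0.13 × 0.06 × 0.05 = 9.49416 MJ
Pathway 2: 653200 × 0.15 × 0.14 × 0.12 × 0.13 = 213.98832 MJ
Total at Polar bear: 9.49416 + 213.98832 = 223.48248 MJ

223.48 MJ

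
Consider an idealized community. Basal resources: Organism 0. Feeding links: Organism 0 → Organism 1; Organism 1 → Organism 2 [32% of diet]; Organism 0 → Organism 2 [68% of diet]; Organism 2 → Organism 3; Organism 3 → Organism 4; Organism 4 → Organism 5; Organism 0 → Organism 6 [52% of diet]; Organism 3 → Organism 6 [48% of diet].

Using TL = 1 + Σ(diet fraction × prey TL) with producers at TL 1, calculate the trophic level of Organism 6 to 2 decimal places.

Organism 1: 1 + 1 = 2
Organism 2: 1 + (0.32×2 + 0.68×1) = 2.32
Organism 3: 1 + 2.32 = 3.32
Organism 4: 1 + 3.32 = 4.32
Organism 5: 1 + 4.32 = 5.32
Organism 6: 1 + (0.52×1 + 0.48×3.32) = 3.1136

3.11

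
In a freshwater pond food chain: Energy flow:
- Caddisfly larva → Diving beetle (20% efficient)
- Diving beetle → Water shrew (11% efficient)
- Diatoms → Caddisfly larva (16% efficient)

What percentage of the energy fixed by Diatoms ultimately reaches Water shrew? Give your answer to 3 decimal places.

0.352%

Product of link efficiencies: 0.16 × 0.2 × 0.11 = 0.00352
As a percentage: 0.00352 × 100 = 0.352%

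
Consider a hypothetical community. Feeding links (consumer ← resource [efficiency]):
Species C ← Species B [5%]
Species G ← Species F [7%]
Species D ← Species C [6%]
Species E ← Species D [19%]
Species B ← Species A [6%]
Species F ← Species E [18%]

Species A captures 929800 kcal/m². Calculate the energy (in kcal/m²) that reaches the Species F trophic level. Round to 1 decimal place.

5.7 kcal/m²

Species B: 929800 × 0.06 = 55788 kcal/m²
Species C: 55788 × 0.05 = 2789.4 kcal/m²
Species D: 2789.4 × 0.06 = 167.364 kcal/m²
Species E: 167.364 × 0.19 = 31.79916 kcal/m²
Species F: 31.79916 × 0.18 = 5.7238488 kcal/m²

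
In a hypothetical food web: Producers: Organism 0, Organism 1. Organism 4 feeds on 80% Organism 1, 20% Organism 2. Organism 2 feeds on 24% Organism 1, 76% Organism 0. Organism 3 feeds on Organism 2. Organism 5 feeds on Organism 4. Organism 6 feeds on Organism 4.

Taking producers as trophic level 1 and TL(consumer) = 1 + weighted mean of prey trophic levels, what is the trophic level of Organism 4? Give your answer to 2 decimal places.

Organism 2: 1 + (0.24×1 + 0.76×1) = 2
Organism 3: 1 + 2 = 3
Organism 4: 1 + (0.8×1 + 0.2×2) = 2.2
Organism 5: 1 + 2.2 = 3.2
Organism 6: 1 + 2.2 = 3.2

2.20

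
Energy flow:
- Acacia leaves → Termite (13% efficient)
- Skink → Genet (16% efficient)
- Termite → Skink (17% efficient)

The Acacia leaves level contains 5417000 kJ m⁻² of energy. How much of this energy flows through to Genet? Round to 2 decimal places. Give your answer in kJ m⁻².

19154.51 kJ m⁻²

Termite: 5417000 × 0.13 = 704210 kJ m⁻²
Skink: 704210 × 0.17 = 119715.7 kJ m⁻²
Genet: 119715.7 × 0.16 = 19154.512 kJ m⁻²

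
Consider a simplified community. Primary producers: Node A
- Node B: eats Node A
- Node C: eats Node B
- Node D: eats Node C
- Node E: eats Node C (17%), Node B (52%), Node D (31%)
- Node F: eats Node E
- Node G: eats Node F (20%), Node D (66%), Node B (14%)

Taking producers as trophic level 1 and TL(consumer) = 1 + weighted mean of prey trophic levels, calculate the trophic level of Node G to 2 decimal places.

4.88

Node B: 1 + 1 = 2
Node C: 1 + 2 = 3
Node D: 1 + 3 = 4
Node E: 1 + (0.17×3 + 0.52×2 + 0.31×4) = 3.79
Node F: 1 + 3.79 = 4.79
Node G: 1 + (0.2×4.79 + 0.66×4 + 0.14×2) = 4.878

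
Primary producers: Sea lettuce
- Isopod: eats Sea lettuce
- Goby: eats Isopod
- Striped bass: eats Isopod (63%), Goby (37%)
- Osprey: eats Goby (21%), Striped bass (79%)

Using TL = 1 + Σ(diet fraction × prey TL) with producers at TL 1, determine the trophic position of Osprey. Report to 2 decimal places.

Isopod: 1 + 1 = 2
Goby: 1 + 2 = 3
Striped bass: 1 + (0.63×2 + 0.37×3) = 3.37
Osprey: 1 + (0.21×3 + 0.79×3.37) = 4.2923

4.29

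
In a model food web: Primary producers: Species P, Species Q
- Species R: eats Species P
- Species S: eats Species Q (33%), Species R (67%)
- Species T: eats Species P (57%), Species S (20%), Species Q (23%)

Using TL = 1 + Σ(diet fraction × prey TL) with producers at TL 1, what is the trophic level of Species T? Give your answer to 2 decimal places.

2.33

Species R: 1 + 1 = 2
Species S: 1 + (0.33×1 + 0.67×2) = 2.67
Species T: 1 + (0.57×1 + 0.2×2.67 + 0.23×1) = 2.334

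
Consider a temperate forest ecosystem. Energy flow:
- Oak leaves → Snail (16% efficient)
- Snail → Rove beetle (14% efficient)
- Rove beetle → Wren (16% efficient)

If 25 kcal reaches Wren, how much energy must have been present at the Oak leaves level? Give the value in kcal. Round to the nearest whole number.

6975 kcal

Cumulative transfer efficiency: 0.16 × 0.14 × 0.16 = 0.003584
Oak leaves energy = 25 / 0.003584 = 6975 kcal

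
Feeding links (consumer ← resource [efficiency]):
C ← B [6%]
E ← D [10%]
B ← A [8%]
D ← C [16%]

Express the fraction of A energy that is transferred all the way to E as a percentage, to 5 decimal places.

Product of link efficiencies: 0.08 × 0.06 × 0.16 × 0.1 = 0.0000768
As a percentage: 0.0000768 × 100 = 0.00768%

0.00768%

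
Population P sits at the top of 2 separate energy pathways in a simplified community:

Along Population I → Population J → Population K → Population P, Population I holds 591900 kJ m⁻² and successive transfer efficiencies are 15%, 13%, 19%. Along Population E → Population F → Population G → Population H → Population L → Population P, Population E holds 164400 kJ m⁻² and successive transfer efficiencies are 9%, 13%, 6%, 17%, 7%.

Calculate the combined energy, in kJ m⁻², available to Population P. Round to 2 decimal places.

Via Population I: 591900 × 0.15 × 0.13 × 0.19 = 2192.9895 kJ m⁻²
Via Population E: 164400 × 0.09 × 0.13 × 0.06 × 0.17 × 0.07 = 1.37336472 kJ m⁻²
Total at Population P: 2192.9895 + 1.37336472 = 2194.36286472 kJ m⁻²

2194.36 kJ m⁻²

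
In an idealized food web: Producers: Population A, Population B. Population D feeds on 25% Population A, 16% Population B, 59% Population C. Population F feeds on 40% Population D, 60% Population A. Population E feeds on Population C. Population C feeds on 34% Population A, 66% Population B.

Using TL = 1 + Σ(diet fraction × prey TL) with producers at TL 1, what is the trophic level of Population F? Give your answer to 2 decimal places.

Population C: 1 + (0.34×1 + 0.66×1) = 2
Population D: 1 + (0.25×1 + 0.16×1 + 0.59×2) = 2.59
Population E: 1 + 2 = 3
Population F: 1 + (0.4×2.59 + 0.6×1) = 2.636

2.64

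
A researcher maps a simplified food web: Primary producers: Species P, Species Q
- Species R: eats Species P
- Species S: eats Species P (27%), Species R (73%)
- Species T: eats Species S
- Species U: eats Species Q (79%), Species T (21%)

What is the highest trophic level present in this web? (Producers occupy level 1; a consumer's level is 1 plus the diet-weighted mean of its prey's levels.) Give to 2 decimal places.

3.73

Species R: 1 + 1 = 2
Species S: 1 + (0.27×1 + 0.73×2) = 2.73
Species T: 1 + 2.73 = 3.73
Species U: 1 + (0.79×1 + 0.21×3.73) = 2.5733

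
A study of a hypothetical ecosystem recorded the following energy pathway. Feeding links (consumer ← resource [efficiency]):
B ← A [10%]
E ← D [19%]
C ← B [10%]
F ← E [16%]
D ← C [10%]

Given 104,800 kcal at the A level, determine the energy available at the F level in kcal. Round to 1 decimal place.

3.2 kcal

B: 104800 × 0.1 = 10480 kcal
C: 10480 × 0.1 = 1048 kcal
D: 1048 × 0.1 = 104.8 kcal
E: 104.8 × 0.19 = 19.912 kcal
F: 19.912 × 0.16 = 3.18592 kcal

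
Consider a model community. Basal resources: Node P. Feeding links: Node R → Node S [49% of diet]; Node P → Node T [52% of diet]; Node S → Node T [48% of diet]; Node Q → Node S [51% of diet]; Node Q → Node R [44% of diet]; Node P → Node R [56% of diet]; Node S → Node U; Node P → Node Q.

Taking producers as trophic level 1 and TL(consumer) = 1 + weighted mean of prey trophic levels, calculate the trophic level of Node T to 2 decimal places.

3.06

Node Q: 1 + 1 = 2
Node R: 1 + (0.44×2 + 0.56×1) = 2.44
Node S: 1 + (0.51×2 + 0.49×2.44) = 3.2156
Node T: 1 + (0.48×3.2156 + 0.52×1) = 3.063488
Node U: 1 + 3.2156 = 4.2156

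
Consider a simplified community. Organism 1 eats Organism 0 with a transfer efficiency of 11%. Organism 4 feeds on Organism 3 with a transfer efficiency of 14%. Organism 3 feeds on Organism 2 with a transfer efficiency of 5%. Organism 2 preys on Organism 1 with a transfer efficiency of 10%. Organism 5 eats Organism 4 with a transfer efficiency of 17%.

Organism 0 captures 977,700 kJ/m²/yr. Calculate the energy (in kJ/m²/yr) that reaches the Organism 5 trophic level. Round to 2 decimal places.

12.80 kJ/m²/yr

Organism 1: 977700 × 0.11 = 107547 kJ/m²/yr
Organism 2: 107547 × 0.1 = 10754.7 kJ/m²/yr
Organism 3: 10754.7 × 0.05 = 537.735 kJ/m²/yr
Organism 4: 537.735 × 0.14 = 75.2829 kJ/m²/yr
Organism 5: 75.2829 × 0.17 = 12.798093 kJ/m²/yr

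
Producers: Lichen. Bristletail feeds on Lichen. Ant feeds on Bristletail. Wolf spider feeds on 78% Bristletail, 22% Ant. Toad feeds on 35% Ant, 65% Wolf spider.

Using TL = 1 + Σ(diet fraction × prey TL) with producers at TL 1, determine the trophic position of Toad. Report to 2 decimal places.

4.14

Bristletail: 1 + 1 = 2
Ant: 1 + 2 = 3
Wolf spider: 1 + (0.78×2 + 0.22×3) = 3.22
Toad: 1 + (0.35×3 + 0.65×3.22) = 4.143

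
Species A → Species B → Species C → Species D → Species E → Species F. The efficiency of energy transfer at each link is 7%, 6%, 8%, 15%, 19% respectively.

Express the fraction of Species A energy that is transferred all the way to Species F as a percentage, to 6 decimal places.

Product of link efficiencies: 0.07 × 0.06 × 0.08 × 0.15 × 0.19 = 0.000009576
As a percentage: 0.000009576 × 100 = 0.000958%

0.000958%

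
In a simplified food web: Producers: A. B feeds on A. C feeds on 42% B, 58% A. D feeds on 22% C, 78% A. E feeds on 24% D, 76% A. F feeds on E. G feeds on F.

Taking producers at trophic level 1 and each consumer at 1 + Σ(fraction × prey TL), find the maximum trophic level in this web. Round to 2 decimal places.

B: 1 + 1 = 2
C: 1 + (0.42×2 + 0.58×1) = 2.42
D: 1 + (0.22×2.42 + 0.78×1) = 2.3124
E: 1 + (0.24×2.3124 + 0.76×1) = 2.314976
F: 1 + 2.314976 = 3.314976
G: 1 + 3.314976 = 4.314976

4.31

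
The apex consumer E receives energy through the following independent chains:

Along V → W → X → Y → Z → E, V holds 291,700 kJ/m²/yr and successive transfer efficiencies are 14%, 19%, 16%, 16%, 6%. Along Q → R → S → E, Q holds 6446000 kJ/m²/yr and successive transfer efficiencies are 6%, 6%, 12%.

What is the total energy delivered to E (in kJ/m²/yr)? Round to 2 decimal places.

Via V: 291700 × 0.14 × 0.19 × 0.16 × 0.16 × 0.06 = 11.91816192 kJ/m²/yr
Via Q: 6446000 × 0.06 × 0.06 × 0.12 = 2784.672 kJ/m²/yr
Total at E: 11.91816192 + 2784.672 = 2796.59016192 kJ/m²/yr

2796.59 kJ/m²/yr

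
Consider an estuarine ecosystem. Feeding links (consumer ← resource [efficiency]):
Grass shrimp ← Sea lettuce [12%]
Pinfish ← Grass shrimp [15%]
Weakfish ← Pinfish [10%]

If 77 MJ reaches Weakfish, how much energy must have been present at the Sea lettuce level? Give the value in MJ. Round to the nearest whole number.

42778 MJ

Cumulative transfer efficiency: 0.12 × 0.15 × 0.1 = 0.0018
Sea lettuce energy = 77 / 0.0018 = 42778 MJ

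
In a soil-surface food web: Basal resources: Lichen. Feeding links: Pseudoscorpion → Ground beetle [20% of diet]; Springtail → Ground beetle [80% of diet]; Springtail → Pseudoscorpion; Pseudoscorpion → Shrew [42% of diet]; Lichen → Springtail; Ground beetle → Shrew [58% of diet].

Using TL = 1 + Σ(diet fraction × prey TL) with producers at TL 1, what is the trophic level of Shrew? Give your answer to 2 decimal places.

4.12

Springtail: 1 + 1 = 2
Pseudoscorpion: 1 + 2 = 3
Ground beetle: 1 + (0.8×2 + 0.2×3) = 3.2
Shrew: 1 + (0.58×3.2 + 0.42×3) = 4.116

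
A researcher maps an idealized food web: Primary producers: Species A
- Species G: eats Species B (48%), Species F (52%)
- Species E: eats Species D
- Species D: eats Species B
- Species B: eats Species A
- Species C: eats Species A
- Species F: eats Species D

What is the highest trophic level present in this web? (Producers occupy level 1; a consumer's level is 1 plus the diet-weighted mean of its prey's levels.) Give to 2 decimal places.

Species B: 1 + 1 = 2
Species C: 1 + 1 = 2
Species D: 1 + 2 = 3
Species E: 1 + 3 = 4
Species F: 1 + 3 = 4
Species G: 1 + (0.48×2 + 0.52×4) = 4.04

4.04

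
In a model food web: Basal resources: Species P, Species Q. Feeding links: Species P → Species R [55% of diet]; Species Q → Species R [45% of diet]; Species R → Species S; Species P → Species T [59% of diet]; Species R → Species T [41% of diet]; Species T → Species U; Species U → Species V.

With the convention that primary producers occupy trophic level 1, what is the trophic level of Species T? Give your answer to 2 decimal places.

2.41

Species R: 1 + (0.55×1 + 0.45×1) = 2
Species S: 1 + 2 = 3
Species T: 1 + (0.59×1 + 0.41×2) = 2.41
Species U: 1 + 2.41 = 3.41
Species V: 1 + 3.41 = 4.41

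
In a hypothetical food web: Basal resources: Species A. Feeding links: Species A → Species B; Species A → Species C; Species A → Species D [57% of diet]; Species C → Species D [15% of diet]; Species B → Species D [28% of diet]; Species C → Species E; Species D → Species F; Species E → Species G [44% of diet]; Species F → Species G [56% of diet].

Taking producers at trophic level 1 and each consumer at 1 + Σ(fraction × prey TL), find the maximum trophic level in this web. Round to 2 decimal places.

4.24

Species B: 1 + 1 = 2
Species C: 1 + 1 = 2
Species D: 1 + (0.57×1 + 0.15×2 + 0.28×2) = 2.43
Species E: 1 + 2 = 3
Species F: 1 + 2.43 = 3.43
Species G: 1 + (0.44×3 + 0.56×3.43) = 4.2408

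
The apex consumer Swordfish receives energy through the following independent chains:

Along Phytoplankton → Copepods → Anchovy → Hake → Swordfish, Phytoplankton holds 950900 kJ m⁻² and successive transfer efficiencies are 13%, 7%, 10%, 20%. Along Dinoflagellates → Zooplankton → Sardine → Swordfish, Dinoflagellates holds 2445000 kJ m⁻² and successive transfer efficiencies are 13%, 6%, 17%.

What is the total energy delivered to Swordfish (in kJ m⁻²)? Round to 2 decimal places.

3415.13 kJ m⁻²

Via Phytoplankton: 950900 × 0.13 × 0.07 × 0.1 × 0.2 = 173.0638 kJ m⁻²
Via Dinoflagellates: 2445000 × 0.13 × 0.06 × 0.17 = 3242.07 kJ m⁻²
Total at Swordfish: 173.0638 + 3242.07 = 3415.1338 kJ m⁻²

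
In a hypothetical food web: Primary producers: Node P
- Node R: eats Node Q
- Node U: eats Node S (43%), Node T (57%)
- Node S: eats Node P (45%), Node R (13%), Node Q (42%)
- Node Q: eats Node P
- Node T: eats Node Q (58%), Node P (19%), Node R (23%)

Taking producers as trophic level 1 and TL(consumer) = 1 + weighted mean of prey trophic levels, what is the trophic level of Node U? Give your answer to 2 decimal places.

3.89

Node Q: 1 + 1 = 2
Node R: 1 + 2 = 3
Node S: 1 + (0.45×1 + 0.13×3 + 0.42×2) = 2.68
Node T: 1 + (0.58×2 + 0.19×1 + 0.23×3) = 3.04
Node U: 1 + (0.43×2.68 + 0.57×3.04) = 3.8852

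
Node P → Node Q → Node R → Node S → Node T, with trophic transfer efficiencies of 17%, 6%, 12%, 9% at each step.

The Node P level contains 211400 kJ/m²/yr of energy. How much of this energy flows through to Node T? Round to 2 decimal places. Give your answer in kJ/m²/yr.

23.29 kJ/m²/yr

Node Q: 211400 × 0.17 = 35938 kJ/m²/yr
Node R: 35938 × 0.06 = 2156.28 kJ/m²/yr
Node S: 2156.28 × 0.12 = 258.7536 kJ/m²/yr
Node T: 258.7536 × 0.09 = 23.287824 kJ/m²/yr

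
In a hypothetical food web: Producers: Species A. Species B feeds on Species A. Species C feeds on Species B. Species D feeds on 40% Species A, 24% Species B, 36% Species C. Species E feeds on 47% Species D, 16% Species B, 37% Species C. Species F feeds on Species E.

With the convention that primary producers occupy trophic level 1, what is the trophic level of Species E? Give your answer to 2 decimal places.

3.82

Species B: 1 + 1 = 2
Species C: 1 + 2 = 3
Species D: 1 + (0.4×1 + 0.24×2 + 0.36×3) = 2.96
Species E: 1 + (0.47×2.96 + 0.16×2 + 0.37×3) = 3.8212
Species F: 1 + 3.8212 = 4.8212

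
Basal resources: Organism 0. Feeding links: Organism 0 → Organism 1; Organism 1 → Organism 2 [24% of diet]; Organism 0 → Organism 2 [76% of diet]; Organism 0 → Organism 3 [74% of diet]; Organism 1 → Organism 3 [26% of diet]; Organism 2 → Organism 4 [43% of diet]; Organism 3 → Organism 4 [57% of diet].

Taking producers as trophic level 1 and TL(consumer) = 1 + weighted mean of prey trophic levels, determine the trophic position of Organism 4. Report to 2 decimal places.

Organism 1: 1 + 1 = 2
Organism 2: 1 + (0.24×2 + 0.76×1) = 2.24
Organism 3: 1 + (0.74×1 + 0.26×2) = 2.26
Organism 4: 1 + (0.43×2.24 + 0.57×2.26) = 3.2514

3.25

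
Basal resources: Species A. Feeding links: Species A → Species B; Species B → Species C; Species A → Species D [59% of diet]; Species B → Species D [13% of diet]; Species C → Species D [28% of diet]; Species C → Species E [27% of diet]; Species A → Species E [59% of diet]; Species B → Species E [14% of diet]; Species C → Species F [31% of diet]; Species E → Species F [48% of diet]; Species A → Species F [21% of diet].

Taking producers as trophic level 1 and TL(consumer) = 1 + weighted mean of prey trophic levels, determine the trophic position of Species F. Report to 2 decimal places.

3.43

Species B: 1 + 1 = 2
Species C: 1 + 2 = 3
Species D: 1 + (0.59×1 + 0.13×2 + 0.28×3) = 2.69
Species E: 1 + (0.27×3 + 0.59×1 + 0.14×2) = 2.68
Species F: 1 + (0.31×3 + 0.48×2.68 + 0.21×1) = 3.4264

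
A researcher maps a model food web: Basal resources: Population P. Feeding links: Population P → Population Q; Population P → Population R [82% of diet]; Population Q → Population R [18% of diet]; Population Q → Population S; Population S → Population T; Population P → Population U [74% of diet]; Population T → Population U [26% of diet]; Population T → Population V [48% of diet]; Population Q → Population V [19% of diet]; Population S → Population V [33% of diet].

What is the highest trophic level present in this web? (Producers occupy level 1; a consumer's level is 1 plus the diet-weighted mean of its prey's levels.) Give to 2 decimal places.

Population Q: 1 + 1 = 2
Population R: 1 + (0.82×1 + 0.18×2) = 2.18
Population S: 1 + 2 = 3
Population T: 1 + 3 = 4
Population U: 1 + (0.74×1 + 0.26×4) = 2.78
Population V: 1 + (0.48×4 + 0.19×2 + 0.33×3) = 4.29

4.29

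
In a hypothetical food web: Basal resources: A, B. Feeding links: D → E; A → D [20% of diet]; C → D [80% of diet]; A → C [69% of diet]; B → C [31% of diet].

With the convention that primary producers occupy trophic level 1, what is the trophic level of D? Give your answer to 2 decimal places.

C: 1 + (0.69×1 + 0.31×1) = 2
D: 1 + (0.2×1 + 0.8×2) = 2.8
E: 1 + 2.8 = 3.8

2.80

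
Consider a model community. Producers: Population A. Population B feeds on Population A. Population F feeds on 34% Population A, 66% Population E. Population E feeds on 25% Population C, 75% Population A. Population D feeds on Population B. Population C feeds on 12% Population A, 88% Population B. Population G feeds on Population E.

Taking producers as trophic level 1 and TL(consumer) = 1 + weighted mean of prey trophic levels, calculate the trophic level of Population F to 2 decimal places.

2.97

Population B: 1 + 1 = 2
Population C: 1 + (0.12×1 + 0.88×2) = 2.88
Population D: 1 + 2 = 3
Population E: 1 + (0.25×2.88 + 0.75×1) = 2.47
Population F: 1 + (0.34×1 + 0.66×2.47) = 2.9702
Population G: 1 + 2.47 = 3.47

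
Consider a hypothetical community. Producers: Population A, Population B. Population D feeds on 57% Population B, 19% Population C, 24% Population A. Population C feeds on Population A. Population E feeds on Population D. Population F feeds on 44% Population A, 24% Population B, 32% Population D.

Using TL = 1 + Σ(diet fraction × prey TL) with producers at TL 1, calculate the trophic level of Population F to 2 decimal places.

2.38

Population C: 1 + 1 = 2
Population D: 1 + (0.57×1 + 0.19×2 + 0.24×1) = 2.19
Population E: 1 + 2.19 = 3.19
Population F: 1 + (0.44×1 + 0.24×1 + 0.32×2.19) = 2.3808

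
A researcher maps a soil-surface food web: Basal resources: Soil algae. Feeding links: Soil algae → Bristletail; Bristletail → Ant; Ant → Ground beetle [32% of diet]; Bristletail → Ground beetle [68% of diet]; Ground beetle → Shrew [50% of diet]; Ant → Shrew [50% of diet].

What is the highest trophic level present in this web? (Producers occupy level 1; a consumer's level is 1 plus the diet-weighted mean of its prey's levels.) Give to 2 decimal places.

Bristletail: 1 + 1 = 2
Ant: 1 + 2 = 3
Ground beetle: 1 + (0.32×3 + 0.68×2) = 3.32
Shrew: 1 + (0.5×3.32 + 0.5×3) = 4.16

4.16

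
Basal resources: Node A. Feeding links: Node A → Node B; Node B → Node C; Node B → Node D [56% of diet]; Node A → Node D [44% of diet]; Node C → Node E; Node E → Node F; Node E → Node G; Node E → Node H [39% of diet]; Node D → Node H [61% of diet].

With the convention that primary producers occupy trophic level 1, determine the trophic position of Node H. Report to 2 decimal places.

4.12

Node B: 1 + 1 = 2
Node C: 1 + 2 = 3
Node D: 1 + (0.56×2 + 0.44×1) = 2.56
Node E: 1 + 3 = 4
Node F: 1 + 4 = 5
Node G: 1 + 4 = 5
Node H: 1 + (0.39×4 + 0.61×2.56) = 4.1216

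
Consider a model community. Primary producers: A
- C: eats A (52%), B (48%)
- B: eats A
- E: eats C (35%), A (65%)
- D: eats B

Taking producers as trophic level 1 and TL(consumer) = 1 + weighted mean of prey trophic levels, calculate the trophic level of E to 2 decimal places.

2.52

B: 1 + 1 = 2
C: 1 + (0.52×1 + 0.48×2) = 2.48
D: 1 + 2 = 3
E: 1 + (0.35×2.48 + 0.65×1) = 2.518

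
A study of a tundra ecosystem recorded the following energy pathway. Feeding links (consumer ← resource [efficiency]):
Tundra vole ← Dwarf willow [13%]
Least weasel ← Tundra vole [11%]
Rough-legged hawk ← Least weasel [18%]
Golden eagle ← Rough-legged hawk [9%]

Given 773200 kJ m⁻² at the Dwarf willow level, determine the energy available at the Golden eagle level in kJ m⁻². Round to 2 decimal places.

Tundra vole: 773200 × 0.13 = 100516 kJ m⁻²
Least weasel: 100516 × 0.11 = 11056.76 kJ m⁻²
Rough-legged hawk: 11056.76 × 0.18 = 1990.2168 kJ m⁻²
Golden eagle: 1990.2168 × 0.09 = 179.119512 kJ m⁻²

179.12 kJ m⁻²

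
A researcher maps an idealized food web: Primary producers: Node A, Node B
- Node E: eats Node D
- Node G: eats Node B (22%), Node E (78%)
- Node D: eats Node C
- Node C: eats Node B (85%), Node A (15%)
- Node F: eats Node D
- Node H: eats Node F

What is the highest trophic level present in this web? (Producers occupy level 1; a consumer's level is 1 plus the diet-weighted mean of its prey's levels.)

5

Node C: 1 + (0.85×1 + 0.15×1) = 2
Node D: 1 + 2 = 3
Node E: 1 + 3 = 4
Node F: 1 + 3 = 4
Node G: 1 + (0.22×1 + 0.78×4) = 4.34
Node H: 1 + 4 = 5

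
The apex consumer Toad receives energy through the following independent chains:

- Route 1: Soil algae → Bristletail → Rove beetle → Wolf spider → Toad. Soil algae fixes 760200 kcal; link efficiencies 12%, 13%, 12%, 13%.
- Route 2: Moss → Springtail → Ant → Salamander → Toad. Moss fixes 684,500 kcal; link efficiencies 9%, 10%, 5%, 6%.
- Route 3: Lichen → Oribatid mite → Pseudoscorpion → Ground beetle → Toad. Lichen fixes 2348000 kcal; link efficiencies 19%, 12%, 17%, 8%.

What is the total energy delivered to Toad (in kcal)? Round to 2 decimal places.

Route 1: 760200 × 0.12 × 0.13 × 0.12 × 0.13 = 185.002272 kcal
Route 2: 684500 × 0.09 × 0.1 × 0.05 × 0.06 = 18.4815 kcal
Route 3: 2348000 × 0.19 × 0.12 × 0.17 × 0.08 = 728.06784 kcal
Total at Toad: 185.002272 + 18.4815 + 728.06784 = 931.551612 kcal

931.55 kcal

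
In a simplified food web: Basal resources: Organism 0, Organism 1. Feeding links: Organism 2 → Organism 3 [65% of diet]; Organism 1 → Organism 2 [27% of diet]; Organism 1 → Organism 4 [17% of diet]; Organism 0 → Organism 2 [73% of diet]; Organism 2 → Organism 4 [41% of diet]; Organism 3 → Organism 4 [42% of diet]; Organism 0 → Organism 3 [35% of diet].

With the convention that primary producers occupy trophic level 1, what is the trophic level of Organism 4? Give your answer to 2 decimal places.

3.10

Organism 2: 1 + (0.73×1 + 0.27×1) = 2
Organism 3: 1 + (0.35×1 + 0.65×2) = 2.65
Organism 4: 1 + (0.41×2 + 0.42×2.65 + 0.17×1) = 3.103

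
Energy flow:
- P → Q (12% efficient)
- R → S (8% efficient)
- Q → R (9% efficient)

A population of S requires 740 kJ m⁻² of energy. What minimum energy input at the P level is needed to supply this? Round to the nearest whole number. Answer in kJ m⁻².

Cumulative transfer efficiency: 0.12 × 0.09 × 0.08 = 0.000864
P energy = 740 / 0.000864 = 856481 kJ m⁻²

856481 kJ m⁻²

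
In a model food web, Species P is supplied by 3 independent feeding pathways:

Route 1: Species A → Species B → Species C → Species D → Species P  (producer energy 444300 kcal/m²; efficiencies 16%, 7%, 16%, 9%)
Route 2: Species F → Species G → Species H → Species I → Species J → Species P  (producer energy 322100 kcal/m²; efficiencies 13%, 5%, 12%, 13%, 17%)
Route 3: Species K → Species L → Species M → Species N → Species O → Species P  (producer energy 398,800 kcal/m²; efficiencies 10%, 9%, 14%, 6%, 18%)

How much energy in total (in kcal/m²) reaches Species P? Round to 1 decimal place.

82.6 kcal/m²

Route 1: 444300 × 0.16 × 0.07 × 0.16 × 0.09 = 71.656704 kcal/m²
Route 2: 322100 × 0.13 × 0.05 × 0.12 × 0.13 × 0.17 = 5.5523598 kcal/m²
Route 3: 398800 × 0.1 × 0.09 × 0.14 × 0.06 × 0.18 = 5.4268704 kcal/m²
Total at Species P: 71.656704 + 5.5523598 + 5.4268704 = 82.6359342 kcal/m²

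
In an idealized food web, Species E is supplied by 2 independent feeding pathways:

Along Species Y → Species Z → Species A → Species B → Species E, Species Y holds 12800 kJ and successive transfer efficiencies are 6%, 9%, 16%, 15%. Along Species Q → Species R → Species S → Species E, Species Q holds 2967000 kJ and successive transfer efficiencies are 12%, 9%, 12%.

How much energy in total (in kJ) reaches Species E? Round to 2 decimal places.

Via Species Y: 12800 × 0.06 × 0.09 × 0.16 × 0.15 = 1.65888 kJ
Via Species Q: 2967000 × 0.12 × 0.09 × 0.12 = 3845.232 kJ
Total at Species E: 1.65888 + 3845.232 = 3846.89088 kJ

3846.89 kJ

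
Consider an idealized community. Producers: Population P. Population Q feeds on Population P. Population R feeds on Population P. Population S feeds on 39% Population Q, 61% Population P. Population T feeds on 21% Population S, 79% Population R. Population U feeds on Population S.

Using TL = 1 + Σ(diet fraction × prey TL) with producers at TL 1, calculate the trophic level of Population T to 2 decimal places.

3.08

Population Q: 1 + 1 = 2
Population R: 1 + 1 = 2
Population S: 1 + (0.39×2 + 0.61×1) = 2.39
Population T: 1 + (0.21×2.39 + 0.79×2) = 3.0819
Population U: 1 + 2.39 = 3.39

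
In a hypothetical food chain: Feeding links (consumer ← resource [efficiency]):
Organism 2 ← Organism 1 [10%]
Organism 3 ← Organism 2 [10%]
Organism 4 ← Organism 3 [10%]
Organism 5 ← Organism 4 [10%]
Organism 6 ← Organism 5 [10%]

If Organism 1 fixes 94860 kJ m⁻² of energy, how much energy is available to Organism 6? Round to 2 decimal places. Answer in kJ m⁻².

Organism 2: 94860 × 0.1 = 9486 kJ m⁻²
Organism 3: 9486 × 0.1 = 948.6 kJ m⁻²
Organism 4: 948.6 × 0.1 = 94.86 kJ m⁻²
Organism 5: 94.86 × 0.1 = 9.486 kJ m⁻²
Organism 6: 9.486 × 0.1 = 0.9486 kJ m⁻²

0.95 kJ m⁻²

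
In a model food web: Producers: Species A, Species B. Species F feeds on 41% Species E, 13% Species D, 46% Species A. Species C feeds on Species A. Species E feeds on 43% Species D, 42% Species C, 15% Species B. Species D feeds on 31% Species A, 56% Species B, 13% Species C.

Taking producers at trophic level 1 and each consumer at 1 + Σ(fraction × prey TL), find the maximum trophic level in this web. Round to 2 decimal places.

Species C: 1 + 1 = 2
Species D: 1 + (0.31×1 + 0.56×1 + 0.13×2) = 2.13
Species E: 1 + (0.43×2.13 + 0.42×2 + 0.15×1) = 2.9059
Species F: 1 + (0.41×2.9059 + 0.13×2.13 + 0.46×1) = 2.928319

2.93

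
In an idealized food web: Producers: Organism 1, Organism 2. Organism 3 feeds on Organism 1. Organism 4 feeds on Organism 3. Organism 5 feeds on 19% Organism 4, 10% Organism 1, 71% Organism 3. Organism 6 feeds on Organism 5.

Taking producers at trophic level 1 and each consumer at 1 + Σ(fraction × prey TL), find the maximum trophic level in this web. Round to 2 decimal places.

Organism 3: 1 + 1 = 2
Organism 4: 1 + 2 = 3
Organism 5: 1 + (0.19×3 + 0.1×1 + 0.71×2) = 3.09
Organism 6: 1 + 3.09 = 4.09

4.09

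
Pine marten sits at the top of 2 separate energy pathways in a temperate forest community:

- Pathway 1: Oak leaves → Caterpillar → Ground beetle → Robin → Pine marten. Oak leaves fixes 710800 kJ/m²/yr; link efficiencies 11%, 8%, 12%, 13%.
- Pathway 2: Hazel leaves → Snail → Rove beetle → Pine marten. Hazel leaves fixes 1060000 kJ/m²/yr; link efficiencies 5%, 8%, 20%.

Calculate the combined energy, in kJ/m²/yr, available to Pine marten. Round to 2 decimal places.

945.58 kJ/m²/yr

Pathway 1: 710800 × 0.11 × 0.08 × 0.12 × 0.13 = 97.578624 kJ/m²/yr
Pathway 2: 1060000 × 0.05 × 0.08 × 0.2 = 848 kJ/m²/yr
Total at Pine marten: 97.578624 + 848 = 945.578624 kJ/m²/yr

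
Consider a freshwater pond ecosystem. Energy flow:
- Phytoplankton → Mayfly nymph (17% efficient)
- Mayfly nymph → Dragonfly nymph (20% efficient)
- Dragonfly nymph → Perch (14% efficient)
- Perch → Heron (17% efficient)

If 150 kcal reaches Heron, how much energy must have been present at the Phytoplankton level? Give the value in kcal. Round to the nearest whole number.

185368 kcal

Cumulative transfer efficiency: 0.17 × 0.2 × 0.14 × 0.17 = 0.0008092
Phytoplankton energy = 150 / 0.0008092 = 185368 kcal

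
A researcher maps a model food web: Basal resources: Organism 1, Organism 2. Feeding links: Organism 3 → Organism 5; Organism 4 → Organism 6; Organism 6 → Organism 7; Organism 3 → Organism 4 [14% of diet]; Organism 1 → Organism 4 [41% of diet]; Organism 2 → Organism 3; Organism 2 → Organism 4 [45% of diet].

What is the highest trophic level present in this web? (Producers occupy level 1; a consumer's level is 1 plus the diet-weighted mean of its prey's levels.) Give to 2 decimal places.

Organism 3: 1 + 1 = 2
Organism 4: 1 + (0.41×1 + 0.14×2 + 0.45×1) = 2.14
Organism 5: 1 + 2 = 3
Organism 6: 1 + 2.14 = 3.14
Organism 7: 1 + 3.14 = 4.14

4.14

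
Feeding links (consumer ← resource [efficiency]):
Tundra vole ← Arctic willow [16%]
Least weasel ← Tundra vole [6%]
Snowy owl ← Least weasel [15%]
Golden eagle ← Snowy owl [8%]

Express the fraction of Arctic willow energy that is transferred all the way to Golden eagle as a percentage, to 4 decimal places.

0.0115%

Product of link efficiencies: 0.16 × 0.06 × 0.15 × 0.08 = 0.0001152
As a percentage: 0.0001152 × 100 = 0.0115%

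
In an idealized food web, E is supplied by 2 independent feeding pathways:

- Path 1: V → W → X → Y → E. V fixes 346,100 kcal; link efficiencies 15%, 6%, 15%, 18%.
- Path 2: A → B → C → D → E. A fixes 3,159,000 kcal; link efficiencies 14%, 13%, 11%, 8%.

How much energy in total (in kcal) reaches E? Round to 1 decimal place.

Path 1: 346100 × 0.15 × 0.06 × 0.15 × 0.18 = 84.1023 kcal
Path 2: 3159000 × 0.14 × 0.13 × 0.11 × 0.08 = 505.94544 kcal
Total at E: 84.1023 + 505.94544 = 590.04774 kcal

590.0 kcal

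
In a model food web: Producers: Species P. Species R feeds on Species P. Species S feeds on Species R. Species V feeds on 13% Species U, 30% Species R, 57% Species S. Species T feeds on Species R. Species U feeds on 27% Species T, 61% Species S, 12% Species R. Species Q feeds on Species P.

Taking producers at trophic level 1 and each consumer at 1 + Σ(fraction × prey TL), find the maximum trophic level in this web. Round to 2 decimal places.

Species Q: 1 + 1 = 2
Species R: 1 + 1 = 2
Species S: 1 + 2 = 3
Species T: 1 + 2 = 3
Species U: 1 + (0.27×3 + 0.61×3 + 0.12×2) = 3.88
Species V: 1 + (0.13×3.88 + 0.3×2 + 0.57×3) = 3.8144

3.88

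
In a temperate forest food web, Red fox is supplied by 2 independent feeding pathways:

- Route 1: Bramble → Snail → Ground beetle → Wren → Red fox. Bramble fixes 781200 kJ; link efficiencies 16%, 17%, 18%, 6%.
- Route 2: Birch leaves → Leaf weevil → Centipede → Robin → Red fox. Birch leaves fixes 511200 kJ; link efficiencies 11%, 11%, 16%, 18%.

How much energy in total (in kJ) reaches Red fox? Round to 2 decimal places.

Route 1: 781200 × 0.16 × 0.17 × 0.18 × 0.06 = 229.485312 kJ
Route 2: 511200 × 0.11 × 0.11 × 0.16 × 0.18 = 178.142976 kJ
Total at Red fox: 229.485312 + 178.142976 = 407.628288 kJ

407.63 kJ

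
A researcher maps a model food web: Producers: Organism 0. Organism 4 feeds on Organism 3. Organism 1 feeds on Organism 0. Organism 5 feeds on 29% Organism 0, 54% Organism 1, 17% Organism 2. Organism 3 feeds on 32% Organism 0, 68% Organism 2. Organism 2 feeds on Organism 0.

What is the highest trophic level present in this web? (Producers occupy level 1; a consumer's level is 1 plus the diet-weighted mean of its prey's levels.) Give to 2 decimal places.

3.68

Organism 1: 1 + 1 = 2
Organism 2: 1 + 1 = 2
Organism 3: 1 + (0.32×1 + 0.68×2) = 2.68
Organism 4: 1 + 2.68 = 3.68
Organism 5: 1 + (0.29×1 + 0.54×2 + 0.17×2) = 2.71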